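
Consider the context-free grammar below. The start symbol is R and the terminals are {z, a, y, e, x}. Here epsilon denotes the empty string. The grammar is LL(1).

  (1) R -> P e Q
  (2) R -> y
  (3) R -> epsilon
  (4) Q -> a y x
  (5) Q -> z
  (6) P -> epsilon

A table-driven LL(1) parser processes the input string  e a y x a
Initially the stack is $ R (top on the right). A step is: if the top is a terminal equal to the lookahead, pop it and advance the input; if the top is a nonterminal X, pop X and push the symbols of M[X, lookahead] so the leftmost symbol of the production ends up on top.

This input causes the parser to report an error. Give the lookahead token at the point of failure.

a

     Stack    Input        Action
  1  $ R      e a y x a $  expand R -> P e Q
  2  $ Q e P  e a y x a $  expand P -> epsilon
  3  $ Q e    e a y x a $  match e
  4  $ Q      a y x a $    expand Q -> a y x
  5  $ x y a  a y x a $    match a
  6  $ x y    y x a $      match y
  7  $ x      x a $        match x
  8  $        a $          error: stack empty but input remains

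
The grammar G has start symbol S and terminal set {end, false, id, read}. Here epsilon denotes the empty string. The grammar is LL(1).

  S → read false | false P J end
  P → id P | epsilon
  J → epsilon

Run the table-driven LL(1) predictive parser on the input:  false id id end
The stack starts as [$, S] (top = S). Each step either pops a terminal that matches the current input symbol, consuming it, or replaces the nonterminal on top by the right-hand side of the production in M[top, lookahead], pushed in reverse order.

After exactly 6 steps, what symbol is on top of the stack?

step 1: stack=$ S  input=false id id end $  — expand S → false P J end
step 2: stack=$ end J P false  input=false id id end $  — match false
step 3: stack=$ end J P  input=id id end $  — expand P → id P
step 4: stack=$ end J P id  input=id id end $  — match id
step 5: stack=$ end J P  input=id end $  — expand P → id P
step 6: stack=$ end J P id  input=id end $  — match id
Stack after step 6: $ end J P (top = P).

P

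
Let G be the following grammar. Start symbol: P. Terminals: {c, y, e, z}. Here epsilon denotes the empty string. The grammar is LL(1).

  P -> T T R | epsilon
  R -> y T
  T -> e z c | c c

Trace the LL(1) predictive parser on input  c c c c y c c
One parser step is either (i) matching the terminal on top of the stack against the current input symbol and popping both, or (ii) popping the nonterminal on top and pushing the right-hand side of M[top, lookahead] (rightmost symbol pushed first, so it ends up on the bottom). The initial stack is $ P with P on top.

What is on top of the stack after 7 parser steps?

R

     Stack      Input            Action
  1  $ P        c c c c y c c $  expand P -> T T R
  2  $ R T T    c c c c y c c $  expand T -> c c
  3  $ R T c c  c c c c y c c $  match c
  4  $ R T c    c c c y c c $    match c
  5  $ R T      c c y c c $      expand T -> c c
  6  $ R c c    c c y c c $      match c
  7  $ R c      c y c c $        match c
Stack after step 7: $ R (top = R).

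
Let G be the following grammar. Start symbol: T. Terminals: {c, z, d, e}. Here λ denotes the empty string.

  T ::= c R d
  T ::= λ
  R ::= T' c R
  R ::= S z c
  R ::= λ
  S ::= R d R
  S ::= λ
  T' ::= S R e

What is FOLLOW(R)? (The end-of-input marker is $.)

FIRST(T) = {λ, c}
FIRST(R) = {λ, d, e, z}  (via T' c R, S z c)
FIRST(S) = {λ, d, e, z}  (via R d R)
FIRST(T') = {d, e, z}  (via S R e)
FOLLOW(T) includes $ since T is the start symbol.
FOLLOW(T): T appears on no right-hand side. Thus FOLLOW(T) = {$}.
FOLLOW(S): in R::=S z c, S is followed by z c with FIRST {z}; in T'::=S R e, S is followed by R e with FIRST {d, e, z}. Thus FOLLOW(S) = {d, e, z}.
FOLLOW(R): in T::=c R d, R is followed by d with FIRST {d}; in R::=T' c R, the suffix after R is empty (adds nothing new); in S::=R d R (occurrence 1), R is followed by d R with FIRST {d}; in S::=R d R (occurrence 2), the suffix after R is empty, so FOLLOW(R) ⊇ FOLLOW(S) = {d, e, z}; in T'::=S R e, R is followed by e with FIRST {e}. Thus FOLLOW(R) = {d, e, z}.
FOLLOW(T'): in R::=T' c R, T' is followed by c R with FIRST {c}. Thus FOLLOW(T') = {c}.

{d, e, z}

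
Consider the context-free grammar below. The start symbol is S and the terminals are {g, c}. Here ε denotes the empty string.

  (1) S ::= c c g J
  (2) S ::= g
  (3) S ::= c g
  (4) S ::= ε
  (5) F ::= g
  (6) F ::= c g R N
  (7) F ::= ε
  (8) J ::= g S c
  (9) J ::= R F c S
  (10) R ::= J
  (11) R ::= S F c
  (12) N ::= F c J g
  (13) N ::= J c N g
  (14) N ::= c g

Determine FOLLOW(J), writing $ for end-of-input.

{$, c, g}

FIRST(S) = {ε, c, g}
FIRST(F) = {ε, c, g}
FIRST(J) = {c, g}  (via R F c S)
FIRST(R) = {c, g}  (via J, S F c)
FIRST(N) = {c, g}  (via F c J g, J c N g)
FOLLOW(S) includes $ since S is the start symbol.
FOLLOW(F): in J::=R F c S, F is followed by c S with FIRST {c}; in R::=S F c, F is followed by c with FIRST {c}; in N::=F c J g, F is followed by c J g with FIRST {c}. Thus FOLLOW(F) = {c}.
FOLLOW(R): in F::=c g R N, R is followed by N with FIRST {c, g}; in J::=R F c S, R is followed by F c S with FIRST {c, g}. Thus FOLLOW(R) = {c, g}.
FOLLOW(N): in F::=c g R N, the suffix after N is empty, so FOLLOW(N) ⊇ FOLLOW(F) = {c}; in N::=J c N g, N is followed by g with FIRST {g}. Thus FOLLOW(N) = {c, g}.
FOLLOW(S): in J::=g S c, S is followed by c with FIRST {c}; in J::=R F c S, the suffix after S is empty, so FOLLOW(S) ⊇ FOLLOW(J) = {$, c, g}; in R::=S F c, S is followed by F c with FIRST {c, g}. Thus FOLLOW(S) = {$, c, g}.
FOLLOW(J): in S::=c c g J, the suffix after J is empty, so FOLLOW(J) ⊇ FOLLOW(S) = {$, c, g}; in R::=J, the suffix after J is empty, so FOLLOW(J) ⊇ FOLLOW(R) = {c, g}; in N::=F c J g, J is followed by g with FIRST {g}; in N::=J c N g, J is followed by c N g with FIRST {c}. Thus FOLLOW(J) = {$, c, g}.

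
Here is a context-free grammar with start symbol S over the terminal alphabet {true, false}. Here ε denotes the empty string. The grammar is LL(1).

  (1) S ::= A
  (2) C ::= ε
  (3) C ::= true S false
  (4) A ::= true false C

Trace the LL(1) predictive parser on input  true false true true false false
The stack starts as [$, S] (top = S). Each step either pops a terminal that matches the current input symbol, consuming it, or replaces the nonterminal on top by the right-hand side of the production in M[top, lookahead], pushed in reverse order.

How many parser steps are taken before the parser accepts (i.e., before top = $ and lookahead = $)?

step 1: stack=$ S  input=true false true true false false $  — expand S ::= A
step 2: stack=$ A  input=true false true true false false $  — expand A ::= true false C
step 3: stack=$ C false true  input=true false true true false false $  — match true
step 4: stack=$ C false  input=false true true false false $  — match false
step 5: stack=$ C  input=true true false false $  — expand C ::= true S false
step 6: stack=$ false S true  input=true true false false $  — match true
step 7: stack=$ false S  input=true false false $  — expand S ::= A
step 8: stack=$ false A  input=true false false $  — expand A ::= true false C
step 9: stack=$ false C false true  input=true false false $  — match true
step 10: stack=$ false C false  input=false false $  — match false
step 11: stack=$ false C  input=false $  — expand C ::= ε
step 12: stack=$ false  input=false $  — match false
Accept reached after 12 steps.

12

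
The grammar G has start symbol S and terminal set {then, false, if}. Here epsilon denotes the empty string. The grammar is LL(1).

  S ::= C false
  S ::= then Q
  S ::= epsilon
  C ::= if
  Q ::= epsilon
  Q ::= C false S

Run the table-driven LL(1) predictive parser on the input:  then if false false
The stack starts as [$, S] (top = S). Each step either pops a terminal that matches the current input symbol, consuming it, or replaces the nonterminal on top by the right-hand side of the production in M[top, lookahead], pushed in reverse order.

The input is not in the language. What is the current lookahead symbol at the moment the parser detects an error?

     Stack         Input                  Action
  1  $ S           then if false false $  expand S ::= then Q
  2  $ Q then      then if false false $  match then
  3  $ Q           if false false $       expand Q ::= C false S
  4  $ S false C   if false false $       expand C ::= if
  5  $ S false if  if false false $       match if
  6  $ S false     false false $          match false
  7  $ S           false $                error: M[S, false] is empty

false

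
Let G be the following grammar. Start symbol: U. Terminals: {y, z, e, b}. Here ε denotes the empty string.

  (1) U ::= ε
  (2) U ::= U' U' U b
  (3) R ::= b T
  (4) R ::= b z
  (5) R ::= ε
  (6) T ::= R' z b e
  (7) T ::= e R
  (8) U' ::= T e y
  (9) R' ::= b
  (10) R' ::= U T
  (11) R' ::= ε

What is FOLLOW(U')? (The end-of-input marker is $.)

FIRST(R): from R::=b T we get {b}; from R::=b z we get {b}; from R::=ε we get {ε}. So FIRST(R) = {ε, b}.
FIRST(U): from U::=ε we get {ε}; from U::=U' U' U b we get {b, e, z}. So FIRST(U) = {ε, b, e, z}.
FIRST(T): from T::=R' z b e we get {b, e, z}; from T::=e R we get {e}. So FIRST(T) = {b, e, z}.
FIRST(U'): from U'::=T e y we get {b, e, z}. So FIRST(U') = {b, e, z}.
FIRST(R'): from R'::=b we get {b}; from R'::=U T we get {b, e, z}; from R'::=ε we get {ε}. So FIRST(R') = {ε, b, e, z}.
FOLLOW(U) includes $ since U is the start symbol.
FOLLOW(U): in U::=U' U' U b, U is followed by b with FIRST {b}; in R'::=U T, U is followed by T with FIRST {b, e, z}. Thus FOLLOW(U) = {$, b, e, z}.
FOLLOW(U'): in U::=U' U' U b (occurrence 1), U' is followed by U' U b with FIRST {b, e, z}; in U::=U' U' U b (occurrence 2), U' is followed by U b with FIRST {b, e, z}. Thus FOLLOW(U') = {b, e, z}.
FOLLOW(R'): in T::=R' z b e, R' is followed by z b e with FIRST {z}. Thus FOLLOW(R') = {z}.
FOLLOW(R): in T::=e R, the suffix after R is empty, so FOLLOW(R) ⊇ FOLLOW(T) = {e, z}. Thus FOLLOW(R) = {e, z}.
FOLLOW(T): in R::=b T, the suffix after T is empty, so FOLLOW(T) ⊇ FOLLOW(R) = {e, z}; in U'::=T e y, T is followed by e y with FIRST {e}; in R'::=U T, the suffix after T is empty, so FOLLOW(T) ⊇ FOLLOW(R') = {z}. Thus FOLLOW(T) = {e, z}.

{b, e, z}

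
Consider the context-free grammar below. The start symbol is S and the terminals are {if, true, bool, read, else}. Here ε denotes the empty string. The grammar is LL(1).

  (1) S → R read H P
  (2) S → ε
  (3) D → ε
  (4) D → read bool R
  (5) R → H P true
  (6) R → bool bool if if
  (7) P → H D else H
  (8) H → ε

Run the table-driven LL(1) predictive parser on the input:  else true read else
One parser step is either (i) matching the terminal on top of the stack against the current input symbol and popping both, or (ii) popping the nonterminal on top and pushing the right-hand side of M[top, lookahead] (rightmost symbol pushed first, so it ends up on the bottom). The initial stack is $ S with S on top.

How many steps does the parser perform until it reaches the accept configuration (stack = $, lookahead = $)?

      Stack                       Input                  Action
   1  $ S                         else true read else $  expand S → R read H P
   2  $ P H read R                else true read else $  expand R → H P true
   3  $ P H read true P H         else true read else $  expand H → ε
   4  $ P H read true P           else true read else $  expand P → H D else H
   5  $ P H read true H else D H  else true read else $  expand H → ε
   6  $ P H read true H else D    else true read else $  expand D → ε
   7  $ P H read true H else      else true read else $  match else
   8  $ P H read true H           true read else $       expand H → ε
   9  $ P H read true             true read else $       match true
  10  $ P H read                  read else $            match read
  11  $ P H                       else $                 expand H → ε
  12  $ P                         else $                 expand P → H D else H
  13  $ H else D H                else $                 expand H → ε
  14  $ H else D                  else $                 expand D → ε
  15  $ H else                    else $                 match else
  16  $ H                         $                      expand H → ε
Accept reached after 16 steps.

16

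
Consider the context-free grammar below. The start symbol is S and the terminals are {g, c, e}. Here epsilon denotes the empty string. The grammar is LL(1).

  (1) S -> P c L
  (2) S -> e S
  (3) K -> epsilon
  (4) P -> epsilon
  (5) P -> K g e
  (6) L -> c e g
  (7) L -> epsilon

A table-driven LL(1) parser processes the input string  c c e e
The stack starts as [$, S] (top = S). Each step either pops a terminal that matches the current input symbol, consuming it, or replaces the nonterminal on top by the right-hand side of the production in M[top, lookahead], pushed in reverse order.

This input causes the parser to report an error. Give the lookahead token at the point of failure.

     Stack    Input      Action
  1  $ S      c c e e $  expand S -> P c L
  2  $ L c P  c c e e $  expand P -> epsilon
  3  $ L c    c c e e $  match c
  4  $ L      c e e $    expand L -> c e g
  5  $ g e c  c e e $    match c
  6  $ g e    e e $      match e
  7  $ g      e $        error: top is terminal g but lookahead is e

e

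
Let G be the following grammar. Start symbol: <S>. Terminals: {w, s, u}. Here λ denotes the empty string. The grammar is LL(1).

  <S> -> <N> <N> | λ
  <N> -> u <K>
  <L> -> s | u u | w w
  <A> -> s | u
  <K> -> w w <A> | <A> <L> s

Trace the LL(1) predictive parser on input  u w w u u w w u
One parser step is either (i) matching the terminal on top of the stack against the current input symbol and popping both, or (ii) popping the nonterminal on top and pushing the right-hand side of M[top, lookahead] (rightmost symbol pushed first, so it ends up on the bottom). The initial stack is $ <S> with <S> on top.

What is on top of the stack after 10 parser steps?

step 1: stack=$ <S>  input=u w w u u w w u $  — expand <S> -> <N> <N>
step 2: stack=$ <N> <N>  input=u w w u u w w u $  — expand <N> -> u <K>
step 3: stack=$ <N> <K> u  input=u w w u u w w u $  — match u
step 4: stack=$ <N> <K>  input=w w u u w w u $  — expand <K> -> w w <A>
step 5: stack=$ <N> <A> w w  input=w w u u w w u $  — match w
step 6: stack=$ <N> <A> w  input=w u u w w u $  — match w
step 7: stack=$ <N> <A>  input=u u w w u $  — expand <A> -> u
step 8: stack=$ <N> u  input=u u w w u $  — match u
step 9: stack=$ <N>  input=u w w u $  — expand <N> -> u <K>
step 10: stack=$ <K> u  input=u w w u $  — match u
Stack after step 10: $ <K> (top = <K>).

<K>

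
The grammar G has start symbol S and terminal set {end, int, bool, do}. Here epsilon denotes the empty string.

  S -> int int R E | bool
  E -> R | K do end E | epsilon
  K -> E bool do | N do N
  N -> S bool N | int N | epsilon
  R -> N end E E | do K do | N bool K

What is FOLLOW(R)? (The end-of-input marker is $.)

{$, bool, do, end, int}

FIRST(S) = {bool, int}
FIRST(N) = {epsilon, bool, int}  (via S bool N)
FIRST(R) = {bool, do, end, int}  (via N end E E, N bool K)
FIRST(E) = {epsilon, bool, do, end, int}  (via R, K do end E)
FIRST(K) = {bool, do, end, int}  (via E bool do, N do N)
FOLLOW(S) includes $ since S is the start symbol.
FOLLOW(S): in N->S bool N, S is followed by bool N with FIRST {bool}. Thus FOLLOW(S) = {$, bool}.
FOLLOW(E): in S->int int R E, the suffix after E is empty, so FOLLOW(E) ⊇ FOLLOW(S) = {$, bool}; in E->K do end E, the suffix after E is empty (adds nothing new); in K->E bool do, E is followed by bool do with FIRST {bool}; in R->N end E E (occurrence 1), E is followed by E with FIRST {epsilon, bool, do, end, int}; in R->N end E E (occurrence 1), the suffix after E is nullable, so FOLLOW(E) ⊇ FOLLOW(R) = {$, bool, do, end, int}; in R->N end E E (occurrence 2), the suffix after E is empty, so FOLLOW(E) ⊇ FOLLOW(R) = {$, bool, do, end, int}. Thus FOLLOW(E) = {$, bool, do, end, int}.
FOLLOW(R): in S->int int R E, R is followed by E with FIRST {epsilon, bool, do, end, int}; in S->int int R E, the suffix after R is nullable, so FOLLOW(R) ⊇ FOLLOW(S) = {$, bool}; in E->R, the suffix after R is empty, so FOLLOW(R) ⊇ FOLLOW(E) = {$, bool, do, end, int}. Thus FOLLOW(R) = {$, bool, do, end, int}.
FOLLOW(K): in E->K do end E, K is followed by do end E with FIRST {do}; in R->do K do, K is followed by do with FIRST {do}; in R->N bool K, the suffix after K is empty, so FOLLOW(K) ⊇ FOLLOW(R) = {$, bool, do, end, int}. Thus FOLLOW(K) = {$, bool, do, end, int}.
FOLLOW(N): in K->N do N (occurrence 1), N is followed by do N with FIRST {do}; in K->N do N (occurrence 2), the suffix after N is empty, so FOLLOW(N) ⊇ FOLLOW(K) = {$, bool, do, end, int}; in N->S bool N, the suffix after N is empty (adds nothing new); in N->int N, the suffix after N is empty (adds nothing new); in R->N end E E, N is followed by end E E with FIRST {end}; in R->N bool K, N is followed by bool K with FIRST {bool}. Thus FOLLOW(N) = {$, bool, do, end, int}.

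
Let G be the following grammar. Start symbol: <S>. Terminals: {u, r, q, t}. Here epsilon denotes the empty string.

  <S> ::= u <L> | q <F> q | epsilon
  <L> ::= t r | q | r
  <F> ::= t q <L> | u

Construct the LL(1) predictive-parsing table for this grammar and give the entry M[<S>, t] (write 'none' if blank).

none

FIRST(<S>) = {epsilon, q, u}
FIRST(<L>) = {q, r, t}
FIRST(<F>) = {t, u}
FOLLOW(<S>) includes $ since <S> is the start symbol.
FOLLOW(<S>): <S> appears on no right-hand side. Thus FOLLOW(<S>) = {$}.
For <S> ::= u <L>: FIRST(u <L>) = {u}, so it goes in M[<S>, t] for t ∈ {u}.
For <S> ::= q <F> q: FIRST(q <F> q) = {q}, so it goes in M[<S>, t] for t ∈ {q}.
For <S> ::= epsilon: FIRST(epsilon) = {epsilon}, so it goes in M[<S>, t] for t ∈ {}; since epsilon ∈ FIRST, also for every t ∈ FOLLOW(<S>) = {$}.
None of these place a production in M[<S>, t].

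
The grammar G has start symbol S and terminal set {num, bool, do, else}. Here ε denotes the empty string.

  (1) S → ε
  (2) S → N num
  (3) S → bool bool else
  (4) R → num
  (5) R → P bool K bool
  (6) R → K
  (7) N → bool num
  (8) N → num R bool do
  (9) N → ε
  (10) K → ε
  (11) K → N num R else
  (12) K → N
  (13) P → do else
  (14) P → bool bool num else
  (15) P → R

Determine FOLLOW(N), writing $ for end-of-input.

{bool, else, num}

FIRST(N): from N→bool num we get {bool}; from N→num R bool do we get {num}; from N→ε we get {ε}. So FIRST(N) = {ε, bool, num}.
FIRST(S): from S→ε we get {ε}; from S→N num we get {bool, num}; from S→bool bool else we get {bool}. So FIRST(S) = {ε, bool, num}.
FIRST(K): from K→ε we get {ε}; from K→N num R else we get {bool, num}; from K→N we get {ε, bool, num}. So FIRST(K) = {ε, bool, num}.
FIRST(R): from R→num we get {num}; from R→P bool K bool we get {bool, do, num}; from R→K we get {ε, bool, num}. So FIRST(R) = {ε, bool, do, num}.
FIRST(P): from P→do else we get {do}; from P→bool bool num else we get {bool}; from P→R we get {ε, bool, do, num}. So FIRST(P) = {ε, bool, do, num}.
FOLLOW(S) includes $ since S is the start symbol.
FOLLOW(S): S appears on no right-hand side. Thus FOLLOW(S) = {$}.
FOLLOW(P): in R→P bool K bool, P is followed by bool K bool with FIRST {bool}. Thus FOLLOW(P) = {bool}.
FOLLOW(R): in N→num R bool do, R is followed by bool do with FIRST {bool}; in K→N num R else, R is followed by else with FIRST {else}; in P→R, the suffix after R is empty, so FOLLOW(R) ⊇ FOLLOW(P) = {bool}. Thus FOLLOW(R) = {bool, else}.
FOLLOW(K): in R→P bool K bool, K is followed by bool with FIRST {bool}; in R→K, the suffix after K is empty, so FOLLOW(K) ⊇ FOLLOW(R) = {bool, else}. Thus FOLLOW(K) = {bool, else}.
FOLLOW(N): in S→N num, N is followed by num with FIRST {num}; in K→N num R else, N is followed by num R else with FIRST {num}; in K→N, the suffix after N is empty, so FOLLOW(N) ⊇ FOLLOW(K) = {bool, else}. Thus FOLLOW(N) = {bool, else, num}.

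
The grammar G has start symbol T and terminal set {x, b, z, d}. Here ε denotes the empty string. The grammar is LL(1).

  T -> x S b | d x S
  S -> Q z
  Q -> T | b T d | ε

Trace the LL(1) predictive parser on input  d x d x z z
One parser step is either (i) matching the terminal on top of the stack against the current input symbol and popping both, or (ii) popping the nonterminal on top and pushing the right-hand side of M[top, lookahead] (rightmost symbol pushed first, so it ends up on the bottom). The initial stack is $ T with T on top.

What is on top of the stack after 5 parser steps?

step 1: stack=$ T  input=d x d x z z $  — expand T -> d x S
step 2: stack=$ S x d  input=d x d x z z $  — match d
step 3: stack=$ S x  input=x d x z z $  — match x
step 4: stack=$ S  input=d x z z $  — expand S -> Q z
step 5: stack=$ z Q  input=d x z z $  — expand Q -> T
Stack after step 5: $ z T (top = T).

T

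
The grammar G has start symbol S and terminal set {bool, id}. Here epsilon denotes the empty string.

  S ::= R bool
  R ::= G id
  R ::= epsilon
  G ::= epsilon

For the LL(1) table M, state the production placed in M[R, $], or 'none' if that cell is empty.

FIRST(G): from G::=epsilon we get {epsilon}. So FIRST(G) = {epsilon}.
FIRST(R): from R::=G id we get {id}; from R::=epsilon we get {epsilon}. So FIRST(R) = {epsilon, id}.
FIRST(S): from S::=R bool we get {bool, id}. So FIRST(S) = {bool, id}.
FOLLOW(S) includes $ since S is the start symbol.
FOLLOW(R): in S::=R bool, R is followed by bool with FIRST {bool}. Thus FOLLOW(R) = {bool}.
For R ::= G id: FIRST(G id) = {id}, so it goes in M[R, t] for t ∈ {id}.
For R ::= epsilon: FIRST(epsilon) = {epsilon}, so it goes in M[R, t] for t ∈ {}; since epsilon ∈ FIRST, also for every t ∈ FOLLOW(R) = {bool}.
None of these place a production in M[R, $].

none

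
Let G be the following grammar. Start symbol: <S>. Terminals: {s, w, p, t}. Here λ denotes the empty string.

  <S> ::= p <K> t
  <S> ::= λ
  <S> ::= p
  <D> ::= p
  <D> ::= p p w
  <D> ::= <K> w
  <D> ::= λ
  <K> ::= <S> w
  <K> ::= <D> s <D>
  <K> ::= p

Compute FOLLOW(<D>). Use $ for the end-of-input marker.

{s, t, w}

FIRST(<S>): from <S>::=p <K> t we get {p}; from <S>::=λ we get {λ}; from <S>::=p we get {p}. So FIRST(<S>) = {λ, p}.
FIRST(<D>): from <D>::=p we get {p}; from <D>::=p p w we get {p}; from <D>::=<K> w we get {p, s, w}; from <D>::=λ we get {λ}. So FIRST(<D>) = {λ, p, s, w}.
FIRST(<K>): from <K>::=<S> w we get {p, w}; from <K>::=<D> s <D> we get {p, s, w}; from <K>::=p we get {p}. So FIRST(<K>) = {p, s, w}.
FOLLOW(<S>) includes $ since <S> is the start symbol.
FOLLOW(<S>): in <K>::=<S> w, <S> is followed by w with FIRST {w}. Thus FOLLOW(<S>) = {$, w}.
FOLLOW(<K>): in <S>::=p <K> t, <K> is followed by t with FIRST {t}; in <D>::=<K> w, <K> is followed by w with FIRST {w}. Thus FOLLOW(<K>) = {t, w}.
FOLLOW(<D>): in <K>::=<D> s <D> (occurrence 1), <D> is followed by s <D> with FIRST {s}; in <K>::=<D> s <D> (occurrence 2), the suffix after <D> is empty, so FOLLOW(<D>) ⊇ FOLLOW(<K>) = {t, w}. Thus FOLLOW(<D>) = {s, t, w}.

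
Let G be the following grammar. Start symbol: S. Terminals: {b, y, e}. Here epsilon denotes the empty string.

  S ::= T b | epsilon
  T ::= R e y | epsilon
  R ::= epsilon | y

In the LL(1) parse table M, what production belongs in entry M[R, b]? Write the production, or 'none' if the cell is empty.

none

FIRST(R): from R::=epsilon we get {epsilon}; from R::=y we get {y}. So FIRST(R) = {epsilon, y}.
FIRST(T): from T::=R e y we get {e, y}; from T::=epsilon we get {epsilon}. So FIRST(T) = {epsilon, e, y}.
FIRST(S): from S::=T b we get {b, e, y}; from S::=epsilon we get {epsilon}. So FIRST(S) = {epsilon, b, e, y}.
FOLLOW(S) includes $ since S is the start symbol.
FOLLOW(R): in T::=R e y, R is followed by e y with FIRST {e}. Thus FOLLOW(R) = {e}.
For R ::= epsilon: FIRST(epsilon) = {epsilon}, so it goes in M[R, t] for t ∈ {}; since epsilon ∈ FIRST, also for every t ∈ FOLLOW(R) = {e}.
For R ::= y: FIRST(y) = {y}, so it goes in M[R, t] for t ∈ {y}.
None of these place a production in M[R, b].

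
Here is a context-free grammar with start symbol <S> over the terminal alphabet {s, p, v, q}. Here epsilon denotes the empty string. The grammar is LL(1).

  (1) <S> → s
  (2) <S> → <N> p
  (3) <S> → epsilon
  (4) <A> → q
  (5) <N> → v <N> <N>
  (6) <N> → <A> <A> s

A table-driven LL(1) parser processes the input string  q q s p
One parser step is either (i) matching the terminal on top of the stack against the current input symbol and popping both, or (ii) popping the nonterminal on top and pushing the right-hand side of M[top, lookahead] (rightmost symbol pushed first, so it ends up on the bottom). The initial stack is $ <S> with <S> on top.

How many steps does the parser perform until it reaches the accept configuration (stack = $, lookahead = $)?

8

     Stack          Input      Action
  1  $ <S>          q q s p $  expand <S> → <N> p
  2  $ p <N>        q q s p $  expand <N> → <A> <A> s
  3  $ p s <A> <A>  q q s p $  expand <A> → q
  4  $ p s <A> q    q q s p $  match q
  5  $ p s <A>      q s p $    expand <A> → q
  6  $ p s q        q s p $    match q
  7  $ p s          s p $      match s
  8  $ p            p $        match p
Accept reached after 8 steps.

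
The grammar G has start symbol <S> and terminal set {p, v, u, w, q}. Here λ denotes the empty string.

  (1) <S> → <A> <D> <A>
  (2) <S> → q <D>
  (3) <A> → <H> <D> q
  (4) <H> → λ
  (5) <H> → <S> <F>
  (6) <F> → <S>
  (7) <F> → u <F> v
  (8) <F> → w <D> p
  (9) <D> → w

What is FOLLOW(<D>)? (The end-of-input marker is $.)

FIRST(<D>): from <D>→w we get {w}. So FIRST(<D>) = {w}.
FIRST(<S>): from <S>→<A> <D> <A> we get {q, w}; from <S>→q <D> we get {q}. So FIRST(<S>) = {q, w}.
FIRST(<H>): from <H>→λ we get {λ}; from <H>→<S> <F> we get {q, w}. So FIRST(<H>) = {λ, q, w}.
FIRST(<F>): from <F>→<S> we get {q, w}; from <F>→u <F> v we get {u}; from <F>→w <D> p we get {w}. So FIRST(<F>) = {q, u, w}.
FIRST(<A>): from <A>→<H> <D> q we get {q, w}. So FIRST(<A>) = {q, w}.
FOLLOW(<S>) includes $ since <S> is the start symbol.
FOLLOW(<H>): in <A>→<H> <D> q, <H> is followed by <D> q with FIRST {w}. Thus FOLLOW(<H>) = {w}.
FOLLOW(<F>): in <H>→<S> <F>, the suffix after <F> is empty, so FOLLOW(<F>) ⊇ FOLLOW(<H>) = {w}; in <F>→u <F> v, <F> is followed by v with FIRST {v}. Thus FOLLOW(<F>) = {v, w}.
FOLLOW(<S>): in <H>→<S> <F>, <S> is followed by <F> with FIRST {q, u, w}; in <F>→<S>, the suffix after <S> is empty, so FOLLOW(<S>) ⊇ FOLLOW(<F>) = {v, w}. Thus FOLLOW(<S>) = {$, q, u, v, w}.
FOLLOW(<A>): in <S>→<A> <D> <A> (occurrence 1), <A> is followed by <D> <A> with FIRST {w}; in <S>→<A> <D> <A> (occurrence 2), the suffix after <A> is empty, so FOLLOW(<A>) ⊇ FOLLOW(<S>) = {$, q, u, v, w}. Thus FOLLOW(<A>) = {$, q, u, v, w}.
FOLLOW(<D>): in <S>→<A> <D> <A>, <D> is followed by <A> with FIRST {q, w}; in <S>→q <D>, the suffix after <D> is empty, so FOLLOW(<D>) ⊇ FOLLOW(<S>) = {$, q, u, v, w}; in <A>→<H> <D> q, <D> is followed by q with FIRST {q}; in <F>→w <D> p, <D> is followed by p with FIRST {p}. Thus FOLLOW(<D>) = {$, p, q, u, v, w}.

{$, p, q, u, v, w}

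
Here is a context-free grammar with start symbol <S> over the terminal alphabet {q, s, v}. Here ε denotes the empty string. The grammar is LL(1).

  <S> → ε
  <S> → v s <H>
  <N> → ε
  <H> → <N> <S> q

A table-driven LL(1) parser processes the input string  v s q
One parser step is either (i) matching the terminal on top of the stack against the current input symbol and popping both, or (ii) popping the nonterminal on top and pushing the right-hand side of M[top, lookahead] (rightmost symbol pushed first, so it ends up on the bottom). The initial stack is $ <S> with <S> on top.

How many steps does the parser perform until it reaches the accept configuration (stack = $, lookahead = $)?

7

step 1: stack=$ <S>  input=v s q $  — expand <S> → v s <H>
step 2: stack=$ <H> s v  input=v s q $  — match v
step 3: stack=$ <H> s  input=s q $  — match s
step 4: stack=$ <H>  input=q $  — expand <H> → <N> <S> q
step 5: stack=$ q <S> <N>  input=q $  — expand <N> → ε
step 6: stack=$ q <S>  input=q $  — expand <S> → ε
step 7: stack=$ q  input=q $  — match q
Accept reached after 7 steps.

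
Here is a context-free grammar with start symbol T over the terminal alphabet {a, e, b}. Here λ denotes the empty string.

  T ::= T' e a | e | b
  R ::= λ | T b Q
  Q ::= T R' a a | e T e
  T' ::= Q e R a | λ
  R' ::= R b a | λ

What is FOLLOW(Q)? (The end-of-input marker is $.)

{a, b, e}

FIRST(T) = {b, e}  (via T' e a)
FIRST(R) = {λ, b, e}  (via T b Q)
FIRST(Q) = {b, e}  (via T R' a a)
FIRST(T') = {λ, b, e}  (via Q e R a)
FIRST(R') = {λ, b, e}  (via R b a)
FOLLOW(T) includes $ since T is the start symbol.
FOLLOW(T): in R::=T b Q, T is followed by b Q with FIRST {b}; in Q::=T R' a a, T is followed by R' a a with FIRST {a, b, e}; in Q::=e T e, T is followed by e with FIRST {e}. Thus FOLLOW(T) = {$, a, b, e}.
FOLLOW(R): in T'::=Q e R a, R is followed by a with FIRST {a}; in R'::=R b a, R is followed by b a with FIRST {b}. Thus FOLLOW(R) = {a, b}.
FOLLOW(Q): in R::=T b Q, the suffix after Q is empty, so FOLLOW(Q) ⊇ FOLLOW(R) = {a, b}; in T'::=Q e R a, Q is followed by e R a with FIRST {e}. Thus FOLLOW(Q) = {a, b, e}.
FOLLOW(T'): in T::=T' e a, T' is followed by e a with FIRST {e}. Thus FOLLOW(T') = {e}.
FOLLOW(R'): in Q::=T R' a a, R' is followed by a a with FIRST {a}. Thus FOLLOW(R') = {a}.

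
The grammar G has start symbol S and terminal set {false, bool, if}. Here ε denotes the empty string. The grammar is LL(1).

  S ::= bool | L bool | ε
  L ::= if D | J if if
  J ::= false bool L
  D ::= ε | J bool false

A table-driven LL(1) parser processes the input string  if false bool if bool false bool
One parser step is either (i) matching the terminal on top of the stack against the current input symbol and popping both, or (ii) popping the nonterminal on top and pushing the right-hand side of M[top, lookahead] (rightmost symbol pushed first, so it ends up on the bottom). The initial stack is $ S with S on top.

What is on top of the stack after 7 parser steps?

     Stack                           Input                               Action
  1  $ S                             if false bool if bool false bool $  expand S ::= L bool
  2  $ bool L                        if false bool if bool false bool $  expand L ::= if D
  3  $ bool D if                     if false bool if bool false bool $  match if
  4  $ bool D                        false bool if bool false bool $     expand D ::= J bool false
  5  $ bool false bool J             false bool if bool false bool $     expand J ::= false bool L
  6  $ bool false bool L bool false  false bool if bool false bool $     match false
  7  $ bool false bool L bool        bool if bool false bool $           match bool
Stack after step 7: $ bool false bool L (top = L).

L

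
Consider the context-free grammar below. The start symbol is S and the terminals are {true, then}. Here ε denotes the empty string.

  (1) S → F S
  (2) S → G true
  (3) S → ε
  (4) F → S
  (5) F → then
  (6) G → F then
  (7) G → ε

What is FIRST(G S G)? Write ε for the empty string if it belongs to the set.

{ε, then, true}

FIRST(S): from S→F S we get {ε, then, true}; from S→G true we get {then, true}; from S→ε we get {ε}. So FIRST(S) = {ε, then, true}.
FIRST(F): from F→S we get {ε, then, true}; from F→then we get {then}. So FIRST(F) = {ε, then, true}.
FIRST(G): from G→F then we get {then, true}; from G→ε we get {ε}. So FIRST(G) = {ε, then, true}.
FIRST(G S G): take FIRST of each symbol in turn, carrying on past any symbol whose FIRST contains ε; result {ε, then, true}.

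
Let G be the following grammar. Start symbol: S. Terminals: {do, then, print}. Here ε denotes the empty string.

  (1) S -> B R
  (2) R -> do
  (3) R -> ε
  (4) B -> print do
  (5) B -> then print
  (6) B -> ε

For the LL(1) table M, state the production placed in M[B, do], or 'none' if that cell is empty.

FIRST(R): from R->do we get {do}; from R->ε we get {ε}. So FIRST(R) = {ε, do}.
FIRST(B): from B->print do we get {print}; from B->then print we get {then}; from B->ε we get {ε}. So FIRST(B) = {ε, print, then}.
FIRST(S): from S->B R we get {ε, do, print, then}. So FIRST(S) = {ε, do, print, then}.
FOLLOW(S) includes $ since S is the start symbol.
FOLLOW(S): S appears on no right-hand side. Thus FOLLOW(S) = {$}.
FOLLOW(B): in S->B R, B is followed by R with FIRST {ε, do}; in S->B R, the suffix after B is nullable, so FOLLOW(B) ⊇ FOLLOW(S) = {$}. Thus FOLLOW(B) = {$, do}.
For B -> print do: FIRST(print do) = {print}, so it goes in M[B, t] for t ∈ {print}.
For B -> then print: FIRST(then print) = {then}, so it goes in M[B, t] for t ∈ {then}.
For B -> ε: FIRST(ε) = {ε}, so it goes in M[B, t] for t ∈ {}; since ε ∈ FIRST, also for every t ∈ FOLLOW(B) = {$, do}.

B -> ε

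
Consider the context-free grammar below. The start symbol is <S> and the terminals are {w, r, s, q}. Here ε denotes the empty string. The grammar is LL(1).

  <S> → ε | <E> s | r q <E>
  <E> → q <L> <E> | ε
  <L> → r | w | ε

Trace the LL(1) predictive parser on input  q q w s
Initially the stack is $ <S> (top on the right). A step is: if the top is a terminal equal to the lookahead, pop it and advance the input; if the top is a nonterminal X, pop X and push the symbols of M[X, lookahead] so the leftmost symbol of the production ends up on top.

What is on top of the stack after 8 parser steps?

<E>

     Stack          Input      Action
  1  $ <S>          q q w s $  expand <S> → <E> s
  2  $ s <E>        q q w s $  expand <E> → q <L> <E>
  3  $ s <E> <L> q  q q w s $  match q
  4  $ s <E> <L>    q w s $    expand <L> → ε
  5  $ s <E>        q w s $    expand <E> → q <L> <E>
  6  $ s <E> <L> q  q w s $    match q
  7  $ s <E> <L>    w s $      expand <L> → w
  8  $ s <E> w      w s $      match w
Stack after step 8: $ s <E> (top = <E>).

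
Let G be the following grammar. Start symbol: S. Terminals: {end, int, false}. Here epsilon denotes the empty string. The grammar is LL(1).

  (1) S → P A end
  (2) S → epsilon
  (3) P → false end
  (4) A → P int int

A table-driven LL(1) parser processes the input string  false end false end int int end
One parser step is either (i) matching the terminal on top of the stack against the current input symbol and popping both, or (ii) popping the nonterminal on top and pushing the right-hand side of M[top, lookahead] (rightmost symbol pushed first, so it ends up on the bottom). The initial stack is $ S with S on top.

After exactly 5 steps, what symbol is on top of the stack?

step 1: stack=$ S  input=false end false end int int end $  — expand S → P A end
step 2: stack=$ end A P  input=false end false end int int end $  — expand P → false end
step 3: stack=$ end A end false  input=false end false end int int end $  — match false
step 4: stack=$ end A end  input=end false end int int end $  — match end
step 5: stack=$ end A  input=false end int int end $  — expand A → P int int
Stack after step 5: $ end int int P (top = P).

P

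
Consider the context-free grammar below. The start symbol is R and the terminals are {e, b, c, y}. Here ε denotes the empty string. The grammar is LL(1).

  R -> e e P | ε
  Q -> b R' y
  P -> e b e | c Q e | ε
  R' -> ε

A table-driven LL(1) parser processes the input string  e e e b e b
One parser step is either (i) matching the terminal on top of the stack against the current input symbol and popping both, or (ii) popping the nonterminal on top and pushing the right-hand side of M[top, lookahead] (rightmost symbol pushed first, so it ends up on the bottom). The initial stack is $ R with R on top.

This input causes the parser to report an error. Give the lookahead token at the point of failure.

step 1: stack=$ R  input=e e e b e b $  — expand R -> e e P
step 2: stack=$ P e e  input=e e e b e b $  — match e
step 3: stack=$ P e  input=e e b e b $  — match e
step 4: stack=$ P  input=e b e b $  — expand P -> e b e
step 5: stack=$ e b e  input=e b e b $  — match e
step 6: stack=$ e b  input=b e b $  — match b
step 7: stack=$ e  input=e b $  — match e
step 8: stack=$  input=b $  — error: stack empty but input remains

b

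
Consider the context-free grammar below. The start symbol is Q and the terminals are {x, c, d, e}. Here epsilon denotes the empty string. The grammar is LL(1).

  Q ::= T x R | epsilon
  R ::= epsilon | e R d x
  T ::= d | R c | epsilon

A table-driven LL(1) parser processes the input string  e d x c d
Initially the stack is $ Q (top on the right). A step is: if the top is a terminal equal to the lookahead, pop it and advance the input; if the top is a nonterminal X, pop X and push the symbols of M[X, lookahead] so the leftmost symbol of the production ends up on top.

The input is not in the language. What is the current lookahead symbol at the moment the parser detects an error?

step 1: stack=$ Q  input=e d x c d $  — expand Q ::= T x R
step 2: stack=$ R x T  input=e d x c d $  — expand T ::= R c
step 3: stack=$ R x c R  input=e d x c d $  — expand R ::= e R d x
step 4: stack=$ R x c x d R e  input=e d x c d $  — match e
step 5: stack=$ R x c x d R  input=d x c d $  — expand R ::= epsilon
step 6: stack=$ R x c x d  input=d x c d $  — match d
step 7: stack=$ R x c x  input=x c d $  — match x
step 8: stack=$ R x c  input=c d $  — match c
step 9: stack=$ R x  input=d $  — error: top is terminal x but lookahead is d

d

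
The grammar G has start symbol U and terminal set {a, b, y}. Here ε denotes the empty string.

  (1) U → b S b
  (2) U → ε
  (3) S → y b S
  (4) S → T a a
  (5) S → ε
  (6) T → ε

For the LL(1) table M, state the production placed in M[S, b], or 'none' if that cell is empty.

FIRST(U) = {ε, b}
FIRST(T) = {ε}
FIRST(S) = {ε, a, y}  (via T a a)
FOLLOW(U) includes $ since U is the start symbol.
FOLLOW(S): in U→b S b, S is followed by b with FIRST {b}; in S→y b S, the suffix after S is empty (adds nothing new). Thus FOLLOW(S) = {b}.
For S → y b S: FIRST(y b S) = {y}, so it goes in M[S, t] for t ∈ {y}.
For S → T a a: FIRST(T a a) = {a}, so it goes in M[S, t] for t ∈ {a}.
For S → ε: FIRST(ε) = {ε}, so it goes in M[S, t] for t ∈ {}; since ε ∈ FIRST, also for every t ∈ FOLLOW(S) = {b}.

S → ε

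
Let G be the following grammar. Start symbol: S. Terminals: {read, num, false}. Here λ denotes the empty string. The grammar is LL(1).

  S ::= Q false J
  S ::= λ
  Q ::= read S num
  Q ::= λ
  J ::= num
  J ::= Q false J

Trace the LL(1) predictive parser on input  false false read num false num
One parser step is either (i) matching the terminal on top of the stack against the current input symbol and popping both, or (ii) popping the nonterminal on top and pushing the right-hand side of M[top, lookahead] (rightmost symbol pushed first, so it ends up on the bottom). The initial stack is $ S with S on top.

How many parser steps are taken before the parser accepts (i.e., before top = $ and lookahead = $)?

step 1: stack=$ S  input=false false read num false num $  — expand S ::= Q false J
step 2: stack=$ J false Q  input=false false read num false num $  — expand Q ::= λ
step 3: stack=$ J false  input=false false read num false num $  — match false
step 4: stack=$ J  input=false read num false num $  — expand J ::= Q false J
step 5: stack=$ J false Q  input=false read num false num $  — expand Q ::= λ
step 6: stack=$ J false  input=false read num false num $  — match false
step 7: stack=$ J  input=read num false num $  — expand J ::= Q false J
step 8: stack=$ J false Q  input=read num false num $  — expand Q ::= read S num
step 9: stack=$ J false num S read  input=read num false num $  — match read
step 10: stack=$ J false num S  input=num false num $  — expand S ::= λ
step 11: stack=$ J false num  input=num false num $  — match num
step 12: stack=$ J false  input=false num $  — match false
step 13: stack=$ J  input=num $  — expand J ::= num
step 14: stack=$ num  input=num $  — match num
Accept reached after 14 steps.

14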